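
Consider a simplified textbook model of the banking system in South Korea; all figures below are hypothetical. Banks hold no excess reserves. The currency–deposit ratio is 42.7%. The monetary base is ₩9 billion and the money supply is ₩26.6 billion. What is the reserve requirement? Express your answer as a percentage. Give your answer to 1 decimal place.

5.6%

Using m = M/MB = 26.6/9 ≈ 2.955556. Since m = (1 + c)/(c + rr + e), the denominator satisfies c + rr + e = (1 + c)/m = (1 + 0.427) / 2.955556 ≈ 0.482819.
With c = 0.427 and e = 0, the reserve requirement is 0.482819 − 0.427 − 0 = 0.055819.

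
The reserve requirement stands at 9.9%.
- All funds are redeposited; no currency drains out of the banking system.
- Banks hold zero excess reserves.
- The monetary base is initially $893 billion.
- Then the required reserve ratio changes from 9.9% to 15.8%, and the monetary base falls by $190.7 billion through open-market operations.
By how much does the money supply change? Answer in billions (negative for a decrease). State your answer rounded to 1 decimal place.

Before: m₁ = 1 / (0.099) ≈ 10.10101, MB₁ = 893, so M₁ = 10.10101 × 893 ≈ 9020.2019 billion.
After: m₂ = 1 / (0.158) ≈ 6.32911, MB₂ = 893 − 190.7 = 702.3, so M₂ = 6.32911 × 702.3 ≈ 4444.934 billion.
ΔM = M₂ − M₁ = 4444.934 − 9020.2019 = -4575.2679 billion.

-4575.3 billion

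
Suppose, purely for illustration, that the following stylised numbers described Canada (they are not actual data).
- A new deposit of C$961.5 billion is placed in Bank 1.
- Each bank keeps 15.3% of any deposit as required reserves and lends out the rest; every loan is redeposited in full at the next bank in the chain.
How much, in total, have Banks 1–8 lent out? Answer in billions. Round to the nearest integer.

Bank i lends (1 − rr)^i of the original deposit: Bank 1 lends 961.5·0.8470 = 814.3905, Bank 2 lends 961.5·0.8470² ≈ 689.7888, and so on.
Summing a geometric series: total = 961.5·[0.8470·(1 − 0.8470^8) / (1 − 0.8470)] ≈ 3912.8480 billion.

C$3913 billion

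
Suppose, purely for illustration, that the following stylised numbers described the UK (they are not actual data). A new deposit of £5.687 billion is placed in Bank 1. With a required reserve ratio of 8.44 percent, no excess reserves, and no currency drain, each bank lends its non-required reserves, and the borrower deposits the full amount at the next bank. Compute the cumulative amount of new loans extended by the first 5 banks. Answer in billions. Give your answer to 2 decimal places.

£22.00 billion

Bank i lends (1 − rr)^i of the original deposit: Bank 1 lends 5.687·0.9156 ≈ 5.2070, Bank 2 lends 5.687·0.9156² ≈ 4.7675, and so on.
Summing a geometric series: total = 5.687·[0.9156·(1 − 0.9156^5) / (1 − 0.9156)] ≈ 21.9959 billion.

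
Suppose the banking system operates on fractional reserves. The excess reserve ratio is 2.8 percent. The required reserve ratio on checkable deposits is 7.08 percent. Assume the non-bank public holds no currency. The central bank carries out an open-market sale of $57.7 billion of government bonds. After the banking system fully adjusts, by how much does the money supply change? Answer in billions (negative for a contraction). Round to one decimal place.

-584.0 billion

The money multiplier is m = 1 / (rr + e) = 1 / (0.0708 + 0.028) ≈ 10.1215.
The sale removes 57.7 billion of base, so ΔM = m × ΔMB = 10.1215 × (−57.7) ≈ -584.0105 billion.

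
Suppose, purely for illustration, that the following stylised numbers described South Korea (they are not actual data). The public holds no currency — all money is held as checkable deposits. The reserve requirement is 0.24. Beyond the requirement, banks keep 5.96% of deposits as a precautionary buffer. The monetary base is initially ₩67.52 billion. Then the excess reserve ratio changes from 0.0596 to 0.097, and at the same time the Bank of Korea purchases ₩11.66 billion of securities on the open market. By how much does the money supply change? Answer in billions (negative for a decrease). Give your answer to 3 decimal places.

₩9.588 billion

Before: m₁ = 1 / (0.24 + 0.0596) ≈ 3.337784, MB₁ = 67.52, so M₁ = 3.337784 × 67.52 ≈ 225.3672 billion.
After: m₂ = 1 / (0.24 + 0.097) ≈ 2.967359, MB₂ = 67.52 + 11.66 = 79.18, so M₂ = 2.967359 × 79.18 ≈ 234.9555 billion.
ΔM = M₂ − M₁ = 234.9555 − 225.3672 = 9.5883 billion.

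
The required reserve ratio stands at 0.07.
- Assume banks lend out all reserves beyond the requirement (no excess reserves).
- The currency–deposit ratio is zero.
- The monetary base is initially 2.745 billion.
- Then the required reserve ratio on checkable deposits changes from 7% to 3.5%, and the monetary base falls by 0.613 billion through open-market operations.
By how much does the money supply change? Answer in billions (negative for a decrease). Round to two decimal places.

21.70 billion

Before: m₁ = 1 / (0.07) ≈ 14.2857, MB₁ = 2.745, so M₁ = 14.2857 × 2.745 ≈ 39.2142 billion.
After: m₂ = 1 / (0.035) ≈ 28.5714, MB₂ = 2.745 − 0.613 = 2.132, so M₂ = 28.5714 × 2.132 ≈ 60.9142 billion.
ΔM = M₂ − M₁ = 60.9142 − 39.2142 = 21.7 billion.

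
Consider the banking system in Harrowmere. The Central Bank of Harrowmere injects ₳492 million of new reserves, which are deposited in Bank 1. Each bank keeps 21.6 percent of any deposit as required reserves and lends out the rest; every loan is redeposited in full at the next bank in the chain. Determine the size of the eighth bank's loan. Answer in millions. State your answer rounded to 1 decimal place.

Each bank lends a fraction (1 − rr) = 0.7840 of the deposit it receives, so Bank 8 receives 492·0.7840^7 and lends 492·0.7840^8 ≈ 70.2253 million.

₳70.2 million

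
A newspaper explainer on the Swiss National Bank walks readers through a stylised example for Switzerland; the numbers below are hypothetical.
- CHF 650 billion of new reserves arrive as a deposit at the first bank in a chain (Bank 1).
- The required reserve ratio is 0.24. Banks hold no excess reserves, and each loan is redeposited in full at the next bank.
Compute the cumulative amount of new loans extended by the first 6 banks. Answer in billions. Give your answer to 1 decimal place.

Bank i lends (1 − rr)^i of the original deposit: Bank 1 lends 650·0.7600 = 494.0000, Bank 2 lends 650·0.7600² = 375.4400, and so on.
Summing a geometric series: total = 650·[0.7600·(1 − 0.7600^6) / (1 − 0.7600)] ≈ 1661.6926 billion.

CHF 1661.7 billion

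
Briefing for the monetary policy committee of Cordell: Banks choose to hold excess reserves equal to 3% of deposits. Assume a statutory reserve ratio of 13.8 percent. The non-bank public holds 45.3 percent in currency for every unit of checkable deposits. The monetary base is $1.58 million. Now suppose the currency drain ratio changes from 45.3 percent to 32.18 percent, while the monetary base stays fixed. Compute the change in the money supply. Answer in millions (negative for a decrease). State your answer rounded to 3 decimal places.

$0.567 million

Initially m₁ = (1 + 0.453) / (0.138 + 0.03 + 0.453) ≈ 2.33977, so M₁ = 2.33977 × 1.58 ≈ 3.6968 million.
After the change m₂ = (1 + 0.3218) / (0.138 + 0.03 + 0.3218) ≈ 2.69865, so M₂ = 2.69865 × 1.58 ≈ 4.2639 million.
ΔM = M₂ − M₁ = 4.2639 − 3.6968 = 0.5671 million.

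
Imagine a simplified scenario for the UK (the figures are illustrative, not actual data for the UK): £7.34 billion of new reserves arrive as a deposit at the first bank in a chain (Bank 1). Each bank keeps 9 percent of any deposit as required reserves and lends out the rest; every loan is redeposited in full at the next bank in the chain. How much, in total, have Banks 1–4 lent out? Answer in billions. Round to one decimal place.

Bank i lends (1 − rr)^i of the original deposit: Bank 1 lends 7.34·0.9100 = 6.6794, Bank 2 lends 7.34·0.9100² ≈ 6.0783, and so on.
Summing a geometric series: total = 7.34·[0.9100·(1 − 0.9100^4) / (1 − 0.9100)] ≈ 23.3223 billion.

£23.3 billion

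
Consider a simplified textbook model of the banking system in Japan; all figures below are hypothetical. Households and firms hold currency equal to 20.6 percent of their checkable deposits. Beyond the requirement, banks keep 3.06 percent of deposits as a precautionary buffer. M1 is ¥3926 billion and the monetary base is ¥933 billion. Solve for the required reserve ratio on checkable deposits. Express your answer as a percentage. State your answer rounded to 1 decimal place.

5.0%

Using m = M/MB = 3926/933 ≈ 4.207931. Since m = (1 + c)/(c + rr + e), the denominator satisfies c + rr + e = (1 + c)/m = (1 + 0.206) / 4.207931 ≈ 0.286602.
With c = 0.206 and e = 0.0306, the required reserve ratio on checkable deposits is 0.286602 − 0.206 − 0.0306 = 0.050002.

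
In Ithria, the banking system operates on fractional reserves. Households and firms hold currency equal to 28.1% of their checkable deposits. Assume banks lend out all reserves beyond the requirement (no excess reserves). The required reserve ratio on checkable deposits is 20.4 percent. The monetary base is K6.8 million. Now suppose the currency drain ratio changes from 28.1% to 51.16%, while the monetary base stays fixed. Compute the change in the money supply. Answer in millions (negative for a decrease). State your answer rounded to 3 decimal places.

-3.596 million

Initially m₁ = (1 + 0.281) / (0.204 + 0.281) ≈ 2.64124, so M₁ = 2.64124 × 6.8 ≈ 17.9604 million.
After the change m₂ = (1 + 0.5116) / (0.204 + 0.5116) ≈ 2.11235, so M₂ = 2.11235 × 6.8 ≈ 14.364 million.
ΔM = M₂ − M₁ = 14.364 − 17.9604 = -3.5964 million.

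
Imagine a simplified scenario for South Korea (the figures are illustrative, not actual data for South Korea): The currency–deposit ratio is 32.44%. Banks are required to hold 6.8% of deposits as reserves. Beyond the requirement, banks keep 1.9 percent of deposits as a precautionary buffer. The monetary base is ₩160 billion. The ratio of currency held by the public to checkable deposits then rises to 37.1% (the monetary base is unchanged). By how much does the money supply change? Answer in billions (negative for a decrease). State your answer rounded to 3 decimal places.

Initially m₁ = (1 + 0.3244) / (0.068 + 0.019 + 0.3244) ≈ 3.2192513, so M₁ = 3.2192513 × 160 ≈ 515.0802 billion.
After the change m₂ = (1 + 0.371) / (0.068 + 0.019 + 0.371) ≈ 2.9934498, so M₂ = 2.9934498 × 160 ≈ 478.952 billion.
ΔM = M₂ − M₁ = 478.952 − 515.0802 = -36.1282 billion.

-36.128 billion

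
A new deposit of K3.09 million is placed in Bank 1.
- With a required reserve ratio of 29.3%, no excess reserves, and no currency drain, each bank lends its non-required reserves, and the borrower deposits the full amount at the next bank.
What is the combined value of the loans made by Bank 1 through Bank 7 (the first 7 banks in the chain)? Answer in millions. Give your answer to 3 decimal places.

Bank i lends (1 − rr)^i of the original deposit: Bank 1 lends 3.09·0.7070 ≈ 2.1846, Bank 2 lends 3.09·0.7070² ≈ 1.5445, and so on.
Summing a geometric series: total = 3.09·[0.7070·(1 − 0.7070^7) / (1 − 0.7070)] ≈ 6.7977 million.

K6.798 million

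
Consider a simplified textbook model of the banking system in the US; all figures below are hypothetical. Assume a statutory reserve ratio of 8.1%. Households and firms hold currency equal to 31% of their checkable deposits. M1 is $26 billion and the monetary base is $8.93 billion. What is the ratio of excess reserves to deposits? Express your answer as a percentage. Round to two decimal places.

5.89%

Using m = M/MB = 26/8.93 ≈ 2.911534. Since m = (1 + c)/(c + rr + e), the denominator satisfies c + rr + e = (1 + c)/m = (1 + 0.31) / 2.911534 ≈ 0.449935.
With c = 0.31 and rr = 0.081, the ratio of excess reserves to deposits is 0.449935 − 0.31 − 0.081 = 0.058935.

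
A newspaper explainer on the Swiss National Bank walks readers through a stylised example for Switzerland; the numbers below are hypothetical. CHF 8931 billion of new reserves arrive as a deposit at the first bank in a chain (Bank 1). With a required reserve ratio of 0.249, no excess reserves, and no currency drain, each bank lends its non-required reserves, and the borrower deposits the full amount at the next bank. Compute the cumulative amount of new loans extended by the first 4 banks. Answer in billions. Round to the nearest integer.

Bank i lends (1 − rr)^i of the original deposit: Bank 1 lends 8931·0.7510 = 6707.1810, Bank 2 lends 8931·0.7510² ≈ 5037.0929, and so on.
Summing a geometric series: total = 8931·[0.7510·(1 − 0.7510^4) / (1 − 0.7510)] ≈ 18368.0562 billion.

CHF 18368 billion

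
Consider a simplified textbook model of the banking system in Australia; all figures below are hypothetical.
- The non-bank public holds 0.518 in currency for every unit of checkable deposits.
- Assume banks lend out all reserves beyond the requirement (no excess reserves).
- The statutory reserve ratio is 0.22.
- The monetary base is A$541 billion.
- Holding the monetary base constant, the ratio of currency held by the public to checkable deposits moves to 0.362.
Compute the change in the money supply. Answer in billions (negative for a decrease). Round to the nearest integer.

Initially m₁ = (1 + 0.518) / (0.22 + 0.518) ≈ 2.0569, so M₁ = 2.0569 × 541 = 1112.7829 billion.
After the change m₂ = (1 + 0.362) / (0.22 + 0.362) ≈ 2.3402, so M₂ = 2.3402 × 541 = 1266.0482 billion.
ΔM = M₂ − M₁ = 1266.0482 − 1112.7829 = 153.2653 billion.

A$153 billion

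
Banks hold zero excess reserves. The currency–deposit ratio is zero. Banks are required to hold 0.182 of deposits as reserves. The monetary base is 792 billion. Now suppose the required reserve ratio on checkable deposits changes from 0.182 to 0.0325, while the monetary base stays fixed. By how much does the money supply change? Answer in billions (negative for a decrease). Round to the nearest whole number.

20018 billion

Initially m₁ = 1 / (0.182) ≈ 5.4945, so M₁ = 5.4945 × 792 = 4351.644 billion.
After the change m₂ = 1 / (0.0325) ≈ 30.7692, so M₂ = 30.7692 × 792 = 24369.2064 billion.
ΔM = M₂ − M₁ = 24369.2064 − 4351.644 = 20017.5624 billion.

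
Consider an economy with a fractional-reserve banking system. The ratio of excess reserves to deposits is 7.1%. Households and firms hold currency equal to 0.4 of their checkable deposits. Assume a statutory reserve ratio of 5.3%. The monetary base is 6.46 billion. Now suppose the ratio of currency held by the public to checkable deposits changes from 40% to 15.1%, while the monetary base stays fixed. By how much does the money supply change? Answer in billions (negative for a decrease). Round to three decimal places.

Initially m₁ = (1 + 0.4) / (0.053 + 0.071 + 0.4) ≈ 2.67176, so M₁ = 2.67176 × 6.46 ≈ 17.2596 billion.
After the change m₂ = (1 + 0.151) / (0.053 + 0.071 + 0.151) ≈ 4.18545, so M₂ = 4.18545 × 6.46 ≈ 27.038 billion.
ΔM = M₂ − M₁ = 27.038 − 17.2596 = 9.7784 billion.

9.778 billion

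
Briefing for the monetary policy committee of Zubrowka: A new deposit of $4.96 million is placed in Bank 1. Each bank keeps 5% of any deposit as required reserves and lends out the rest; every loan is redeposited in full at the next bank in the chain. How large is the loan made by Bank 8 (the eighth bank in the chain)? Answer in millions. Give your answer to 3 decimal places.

$3.291 million

Each bank lends a fraction (1 − rr) = 0.9500 of the deposit it receives, so Bank 8 receives 4.96·0.9500^7 and lends 4.96·0.9500^8 ≈ 3.2906 million.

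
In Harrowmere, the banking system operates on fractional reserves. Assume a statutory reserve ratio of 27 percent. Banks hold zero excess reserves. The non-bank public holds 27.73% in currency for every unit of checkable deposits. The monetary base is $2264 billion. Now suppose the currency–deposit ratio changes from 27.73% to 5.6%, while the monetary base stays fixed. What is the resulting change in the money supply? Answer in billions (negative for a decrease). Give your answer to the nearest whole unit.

$2050 billion

Initially m₁ = (1 + 0.2773) / (0.27 + 0.2773) ≈ 2.33382, so M₁ = 2.33382 × 2264 ≈ 5283.7685 billion.
After the change m₂ = (1 + 0.056) / (0.27 + 0.056) ≈ 3.23926, so M₂ = 3.23926 × 2264 ≈ 7333.6846 billion.
ΔM = M₂ − M₁ = 7333.6846 − 5283.7685 = 2049.9161 billion.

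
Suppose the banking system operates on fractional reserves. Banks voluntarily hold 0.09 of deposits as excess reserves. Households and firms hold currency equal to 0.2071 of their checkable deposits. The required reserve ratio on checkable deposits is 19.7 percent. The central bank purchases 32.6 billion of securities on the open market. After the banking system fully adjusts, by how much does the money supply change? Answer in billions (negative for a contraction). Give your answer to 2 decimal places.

79.64 billion

The money multiplier is m = (1 + c) / (rr + e + c) = (1 + 0.2071) / (0.197 + 0.09 + 0.2071) ≈ 2.44303.
The purchase adds 32.6 billion of base, so ΔM = m × ΔMB = 2.44303 × (+32.6) ≈ 79.6428 billion.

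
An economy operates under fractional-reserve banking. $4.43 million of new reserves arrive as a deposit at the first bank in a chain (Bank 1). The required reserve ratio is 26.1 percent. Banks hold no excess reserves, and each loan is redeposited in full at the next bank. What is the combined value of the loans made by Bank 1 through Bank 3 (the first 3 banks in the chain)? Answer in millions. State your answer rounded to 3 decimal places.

$7.481 million

Bank i lends (1 − rr)^i of the original deposit: Bank 1 lends 4.43·0.7390 ≈ 3.2738, Bank 2 lends 4.43·0.7390² ≈ 2.4193, and so on.
Summing a geometric series: total = 4.43·[0.7390·(1 − 0.7390^3) / (1 − 0.7390)] ≈ 7.4810 million.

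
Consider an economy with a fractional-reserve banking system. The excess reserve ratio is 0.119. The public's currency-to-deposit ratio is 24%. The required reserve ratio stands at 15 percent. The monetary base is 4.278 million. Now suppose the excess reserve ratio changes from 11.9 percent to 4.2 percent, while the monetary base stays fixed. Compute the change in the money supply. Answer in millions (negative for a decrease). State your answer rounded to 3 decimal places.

1.858 million

Initially m₁ = (1 + 0.24) / (0.15 + 0.119 + 0.24) ≈ 2.43615, so M₁ = 2.43615 × 4.278 ≈ 10.4218 million.
After the change m₂ = (1 + 0.24) / (0.15 + 0.042 + 0.24) ≈ 2.87037, so M₂ = 2.87037 × 4.278 ≈ 12.2794 million.
ΔM = M₂ − M₁ = 12.2794 − 10.4218 = 1.8576 million.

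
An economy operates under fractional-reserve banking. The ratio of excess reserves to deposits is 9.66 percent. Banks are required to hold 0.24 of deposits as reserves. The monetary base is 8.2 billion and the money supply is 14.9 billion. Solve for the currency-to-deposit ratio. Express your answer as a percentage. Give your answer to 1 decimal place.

Using m = M/MB = 14.9/8.2 ≈ 1.817073. From m = (1 + c)/(c + rr + e), rearranging gives 1 + c = m·(c + rr + e), so c·(1 − m) = m·(rr + e) − 1.
Hence c = [m·(rr + e) − 1]/(1 − m) = [1.817073 × (0.24 + 0.0966) − 1] / (1 − 1.817073) ≈ 0.475323.

47.5%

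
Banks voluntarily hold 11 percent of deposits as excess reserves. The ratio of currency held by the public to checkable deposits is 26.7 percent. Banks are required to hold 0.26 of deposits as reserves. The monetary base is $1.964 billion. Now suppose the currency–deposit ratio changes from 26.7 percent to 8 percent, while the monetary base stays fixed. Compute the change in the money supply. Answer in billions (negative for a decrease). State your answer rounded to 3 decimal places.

Initially m₁ = (1 + 0.267) / (0.26 + 0.11 + 0.267) ≈ 1.98901, so M₁ = 1.98901 × 1.964 ≈ 3.9064 billion.
After the change m₂ = (1 + 0.08) / (0.26 + 0.11 + 0.08) = 2.4, so M₂ = 2.4 × 1.964 = 4.7136 billion.
ΔM = M₂ − M₁ = 4.7136 − 3.9064 = 0.8072 billion.

$0.807 billion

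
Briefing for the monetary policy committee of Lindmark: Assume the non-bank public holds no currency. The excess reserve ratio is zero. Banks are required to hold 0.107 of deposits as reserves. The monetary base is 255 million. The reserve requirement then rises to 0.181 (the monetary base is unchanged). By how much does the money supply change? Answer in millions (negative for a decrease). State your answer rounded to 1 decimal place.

Initially m₁ = 1 / (0.107) ≈ 9.34579, so M₁ = 9.34579 × 255 ≈ 2383.1764 million.
After the change m₂ = 1 / (0.181) ≈ 5.52486, so M₂ = 5.52486 × 255 = 1408.8393 million.
ΔM = M₂ − M₁ = 1408.8393 − 2383.1764 = -974.3371 million.

-974.3 million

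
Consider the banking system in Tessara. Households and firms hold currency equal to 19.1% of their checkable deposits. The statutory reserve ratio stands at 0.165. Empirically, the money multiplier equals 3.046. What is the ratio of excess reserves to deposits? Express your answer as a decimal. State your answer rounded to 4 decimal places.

Using m = 3.046. Since m = (1 + c)/(c + rr + e), the denominator satisfies c + rr + e = (1 + c)/m = (1 + 0.191) / 3.046 ≈ 0.391005.
With c = 0.191 and rr = 0.165, the ratio of excess reserves to deposits is 0.391005 − 0.191 − 0.165 = 0.035005.

0.0350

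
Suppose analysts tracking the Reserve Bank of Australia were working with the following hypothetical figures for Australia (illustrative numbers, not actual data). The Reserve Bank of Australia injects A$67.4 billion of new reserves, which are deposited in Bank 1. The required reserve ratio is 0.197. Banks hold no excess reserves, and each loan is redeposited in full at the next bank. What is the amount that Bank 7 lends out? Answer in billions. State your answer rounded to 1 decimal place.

A$14.5 billion

Each bank lends a fraction (1 − rr) = 0.8030 of the deposit it receives, so Bank 7 receives 67.4·0.8030^6 and lends 67.4·0.8030^7 ≈ 14.5100 billion.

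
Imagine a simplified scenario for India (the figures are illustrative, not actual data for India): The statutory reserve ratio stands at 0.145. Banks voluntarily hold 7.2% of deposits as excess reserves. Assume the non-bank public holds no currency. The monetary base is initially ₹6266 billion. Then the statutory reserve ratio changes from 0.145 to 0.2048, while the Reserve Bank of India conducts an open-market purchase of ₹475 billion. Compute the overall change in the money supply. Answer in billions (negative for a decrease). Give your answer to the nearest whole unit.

Before: m₁ = 1 / (0.145 + 0.072) ≈ 4.60829, MB₁ = 6266, so M₁ = 4.60829 × 6266 ≈ 28875.5451 billion.
After: m₂ = 1 / (0.2048 + 0.072) ≈ 3.61272, MB₂ = 6266 + 475 = 6741, so M₂ = 3.61272 × 6741 ≈ 24353.3455 billion.
ΔM = M₂ − M₁ = 24353.3455 − 28875.5451 = -4522.1996 billion.

-4522 billion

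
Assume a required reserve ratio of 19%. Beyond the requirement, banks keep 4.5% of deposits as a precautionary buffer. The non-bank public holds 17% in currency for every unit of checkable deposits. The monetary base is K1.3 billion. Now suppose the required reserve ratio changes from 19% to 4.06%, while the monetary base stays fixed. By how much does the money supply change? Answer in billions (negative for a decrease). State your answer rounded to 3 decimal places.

Initially m₁ = (1 + 0.17) / (0.19 + 0.045 + 0.17) ≈ 2.88889, so M₁ = 2.88889 × 1.3 ≈ 3.7556 billion.
After the change m₂ = (1 + 0.17) / (0.0406 + 0.045 + 0.17) ≈ 4.57746, so M₂ = 4.57746 × 1.3 ≈ 5.9507 billion.
ΔM = M₂ − M₁ = 5.9507 − 3.7556 = 2.1951 billion.

K2.195 billion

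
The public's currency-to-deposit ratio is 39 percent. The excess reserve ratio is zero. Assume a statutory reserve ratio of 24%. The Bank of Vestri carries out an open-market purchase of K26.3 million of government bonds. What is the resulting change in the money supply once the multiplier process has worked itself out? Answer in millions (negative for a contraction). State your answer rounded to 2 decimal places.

The money multiplier is m = (1 + c) / (rr + c) = (1 + 0.39) / (0.24 + 0.39) ≈ 2.20635.
The purchase adds 26.3 million of base, so ΔM = m × ΔMB = 2.20635 × (+26.3) ≈ 58.027 million.

K58.03 million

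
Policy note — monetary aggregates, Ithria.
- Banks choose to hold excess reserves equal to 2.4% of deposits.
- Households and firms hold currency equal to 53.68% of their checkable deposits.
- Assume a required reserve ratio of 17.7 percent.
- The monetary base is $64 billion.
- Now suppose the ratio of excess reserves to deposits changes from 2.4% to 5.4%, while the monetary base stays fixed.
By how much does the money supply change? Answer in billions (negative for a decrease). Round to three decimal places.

-5.209 billion

Initially m₁ = (1 + 0.5368) / (0.177 + 0.024 + 0.5368) ≈ 2.082949, so M₁ = 2.082949 × 64 ≈ 133.3087 billion.
After the change m₂ = (1 + 0.5368) / (0.177 + 0.054 + 0.5368) ≈ 2.001563, so M₂ = 2.001563 × 64 ≈ 128.1 billion.
ΔM = M₂ − M₁ = 128.1 − 133.3087 = -5.2087 billion.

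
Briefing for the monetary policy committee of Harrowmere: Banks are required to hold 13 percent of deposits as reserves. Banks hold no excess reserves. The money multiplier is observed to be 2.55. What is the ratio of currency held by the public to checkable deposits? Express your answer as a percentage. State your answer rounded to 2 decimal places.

43.13%

Using m = 2.55. From m = (1 + c)/(c + rr + e), rearranging gives 1 + c = m·(c + rr + e), so c·(1 − m) = m·(rr + e) − 1.
Hence c = [m·(rr + e) − 1]/(1 − m) = [2.55 × (0.13 + 0) − 1] / (1 − 2.55) ≈ 0.431290.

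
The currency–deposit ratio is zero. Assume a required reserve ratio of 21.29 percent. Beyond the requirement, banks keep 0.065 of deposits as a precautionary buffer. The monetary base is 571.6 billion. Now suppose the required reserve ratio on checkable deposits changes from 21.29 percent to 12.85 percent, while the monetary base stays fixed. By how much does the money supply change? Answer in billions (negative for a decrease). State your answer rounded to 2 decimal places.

897.15 billion

Initially m₁ = 1 / (0.2129 + 0.065) ≈ 3.598417, so M₁ = 3.598417 × 571.6 ≈ 2056.8552 billion.
After the change m₂ = 1 / (0.1285 + 0.065) ≈ 5.167959, so M₂ = 5.167959 × 571.6 ≈ 2954.0054 billion.
ΔM = M₂ − M₁ = 2954.0054 − 2056.8552 = 897.1502 billion.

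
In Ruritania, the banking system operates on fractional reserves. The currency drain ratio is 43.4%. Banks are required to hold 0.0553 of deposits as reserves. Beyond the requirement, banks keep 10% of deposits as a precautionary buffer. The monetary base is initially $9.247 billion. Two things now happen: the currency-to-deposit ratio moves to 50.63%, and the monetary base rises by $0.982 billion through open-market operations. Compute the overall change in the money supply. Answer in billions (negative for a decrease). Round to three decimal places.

$0.787 billion

Before: m₁ = (1 + 0.434) / (0.0553 + 0.1 + 0.434) ≈ 2.433396, MB₁ = 9.247, so M₁ = 2.433396 × 9.247 ≈ 22.5016 billion.
After: m₂ = (1 + 0.5063) / (0.0553 + 0.1 + 0.5063) ≈ 2.276753, MB₂ = 9.247 + 0.982 = 10.229, so M₂ = 2.276753 × 10.229 ≈ 23.2889 billion.
ΔM = M₂ − M₁ = 23.2889 − 22.5016 = 0.7873 billion.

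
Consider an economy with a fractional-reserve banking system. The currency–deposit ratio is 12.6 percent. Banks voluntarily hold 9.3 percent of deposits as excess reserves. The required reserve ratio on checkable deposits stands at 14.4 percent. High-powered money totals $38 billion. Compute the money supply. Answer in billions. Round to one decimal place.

$117.9 billion

The money multiplier is m = (1 + c) / (rr + e + c) = (1 + 0.126) / (0.144 + 0.093 + 0.126) ≈ 3.1019.
So M = m × MB = 3.1019 × 38 = 117.8722 billion.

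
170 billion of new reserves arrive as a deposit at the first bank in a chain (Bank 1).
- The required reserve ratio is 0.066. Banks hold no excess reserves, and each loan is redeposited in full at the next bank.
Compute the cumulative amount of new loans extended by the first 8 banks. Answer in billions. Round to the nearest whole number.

Bank i lends (1 − rr)^i of the original deposit: Bank 1 lends 170·0.9340 = 158.7800, Bank 2 lends 170·0.9340² ≈ 148.3005, and so on.
Summing a geometric series: total = 170·[0.9340·(1 − 0.9340^8) / (1 − 0.9340)] ≈ 1012.5146 billion.

1013 billion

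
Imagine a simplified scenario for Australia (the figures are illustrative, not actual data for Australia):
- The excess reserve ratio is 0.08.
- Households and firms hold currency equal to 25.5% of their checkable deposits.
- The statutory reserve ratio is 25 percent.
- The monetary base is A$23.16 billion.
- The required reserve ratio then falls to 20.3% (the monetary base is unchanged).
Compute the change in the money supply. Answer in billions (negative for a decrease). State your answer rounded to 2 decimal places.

A$4.34 billion

Initially m₁ = (1 + 0.255) / (0.25 + 0.08 + 0.255) ≈ 2.14530, so M₁ = 2.14530 × 23.16 ≈ 49.6851 billion.
After the change m₂ = (1 + 0.255) / (0.203 + 0.08 + 0.255) ≈ 2.33271, so M₂ = 2.33271 × 23.16 ≈ 54.0256 billion.
ΔM = M₂ − M₁ = 54.0256 − 49.6851 = 4.3405 billion.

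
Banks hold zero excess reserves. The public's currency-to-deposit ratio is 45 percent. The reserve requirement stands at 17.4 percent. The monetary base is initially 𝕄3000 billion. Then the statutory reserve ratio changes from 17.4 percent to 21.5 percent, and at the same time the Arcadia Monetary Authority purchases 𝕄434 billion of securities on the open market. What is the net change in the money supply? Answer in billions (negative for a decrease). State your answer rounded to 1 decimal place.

𝕄516.5 billion

Before: m₁ = (1 + 0.45) / (0.174 + 0.45) ≈ 2.323718, MB₁ = 3000, so M₁ = 2.323718 × 3000 = 6971.154 billion.
After: m₂ = (1 + 0.45) / (0.215 + 0.45) ≈ 2.180451, MB₂ = 3000 + 434 = 3434, so M₂ = 2.180451 × 3434 ≈ 7487.6687 billion.
ΔM = M₂ − M₁ = 7487.6687 − 6971.154 = 516.5147 billion.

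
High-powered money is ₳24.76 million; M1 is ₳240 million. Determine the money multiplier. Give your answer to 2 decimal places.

The money multiplier is m = M / MB = 240 / 24.76 ≈ 9.69305.

9.69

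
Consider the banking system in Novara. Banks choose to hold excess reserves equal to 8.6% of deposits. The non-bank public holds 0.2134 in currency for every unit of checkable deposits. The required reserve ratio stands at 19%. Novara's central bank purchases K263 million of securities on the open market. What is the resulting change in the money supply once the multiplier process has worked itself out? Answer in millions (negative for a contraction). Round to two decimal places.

The money multiplier is m = (1 + c) / (rr + e + c) = (1 + 0.2134) / (0.19 + 0.086 + 0.2134) ≈ 2.479362.
The purchase adds 263 million of base, so ΔM = m × ΔMB = 2.479362 × (+263) ≈ 652.0722 million.

K652.07 million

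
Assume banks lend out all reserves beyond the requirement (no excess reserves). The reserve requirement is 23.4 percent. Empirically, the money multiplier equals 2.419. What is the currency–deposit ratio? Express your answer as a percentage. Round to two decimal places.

Using m = 2.419. From m = (1 + c)/(c + rr + e), rearranging gives 1 + c = m·(c + rr + e), so c·(1 − m) = m·(rr + e) − 1.
Hence c = [m·(rr + e) − 1]/(1 − m) = [2.419 × (0.234 + 0) − 1] / (1 − 2.419) ≈ 0.305817.

30.58%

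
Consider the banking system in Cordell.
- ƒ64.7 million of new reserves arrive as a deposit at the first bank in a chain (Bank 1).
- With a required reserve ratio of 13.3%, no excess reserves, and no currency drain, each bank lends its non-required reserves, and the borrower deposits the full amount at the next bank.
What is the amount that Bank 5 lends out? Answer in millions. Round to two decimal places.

Each bank lends a fraction (1 − rr) = 0.8670 of the deposit it receives, so Bank 5 receives 64.7·0.8670^4 and lends 64.7·0.8670^5 ≈ 31.6957 million.

ƒ31.70 million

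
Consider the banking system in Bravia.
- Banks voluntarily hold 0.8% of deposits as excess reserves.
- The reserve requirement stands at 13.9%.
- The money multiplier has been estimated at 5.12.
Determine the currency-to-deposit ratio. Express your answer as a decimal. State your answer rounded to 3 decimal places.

0.060

Using m = 5.12. From m = (1 + c)/(c + rr + e), rearranging gives 1 + c = m·(c + rr + e), so c·(1 − m) = m·(rr + e) − 1.
Hence c = [m·(rr + e) − 1]/(1 − m) = [5.12 × (0.139 + 0.008) − 1] / (1 − 5.12) ≈ 0.060039.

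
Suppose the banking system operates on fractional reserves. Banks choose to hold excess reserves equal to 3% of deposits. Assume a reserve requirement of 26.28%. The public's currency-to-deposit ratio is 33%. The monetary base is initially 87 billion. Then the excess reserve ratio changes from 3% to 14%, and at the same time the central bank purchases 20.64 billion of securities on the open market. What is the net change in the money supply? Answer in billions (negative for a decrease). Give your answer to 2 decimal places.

9.57 billion

Before: m₁ = (1 + 0.33) / (0.2628 + 0.03 + 0.33) ≈ 2.135517, MB₁ = 87, so M₁ = 2.135517 × 87 ≈ 185.79 billion.
After: m₂ = (1 + 0.33) / (0.2628 + 0.14 + 0.33) ≈ 1.814956, MB₂ = 87 + 20.64 = 107.64, so M₂ = 1.814956 × 107.64 ≈ 195.3619 billion.
ΔM = M₂ − M₁ = 195.3619 − 185.79 = 9.5719 billion.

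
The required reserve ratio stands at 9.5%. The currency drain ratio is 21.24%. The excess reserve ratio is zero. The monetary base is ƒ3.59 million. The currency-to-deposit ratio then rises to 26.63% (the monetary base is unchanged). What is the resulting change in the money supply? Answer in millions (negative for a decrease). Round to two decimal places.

Initially m₁ = (1 + 0.2124) / (0.095 + 0.2124) ≈ 3.9440, so M₁ = 3.9440 × 3.59 ≈ 14.159 million.
After the change m₂ = (1 + 0.2663) / (0.095 + 0.2663) ≈ 3.5048, so M₂ = 3.5048 × 3.59 ≈ 12.5822 million.
ΔM = M₂ − M₁ = 12.5822 − 14.159 = -1.5768 million.

-1.58 million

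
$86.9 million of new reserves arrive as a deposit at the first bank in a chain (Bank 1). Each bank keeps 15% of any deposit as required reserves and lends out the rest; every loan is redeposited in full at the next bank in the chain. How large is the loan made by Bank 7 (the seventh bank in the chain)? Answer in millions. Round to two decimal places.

Each bank lends a fraction (1 − rr) = 0.8500 of the deposit it receives, so Bank 7 receives 86.9·0.8500^6 and lends 86.9·0.8500^7 ≈ 27.8581 million.

$27.86 million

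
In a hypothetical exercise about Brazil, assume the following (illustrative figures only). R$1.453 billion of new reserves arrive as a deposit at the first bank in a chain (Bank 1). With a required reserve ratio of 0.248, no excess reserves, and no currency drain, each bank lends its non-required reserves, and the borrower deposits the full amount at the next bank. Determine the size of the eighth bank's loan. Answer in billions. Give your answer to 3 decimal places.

R$0.149 billion

Each bank lends a fraction (1 − rr) = 0.7520 of the deposit it receives, so Bank 8 receives 1.453·0.7520^7 and lends 1.453·0.7520^8 ≈ 0.1486 billion.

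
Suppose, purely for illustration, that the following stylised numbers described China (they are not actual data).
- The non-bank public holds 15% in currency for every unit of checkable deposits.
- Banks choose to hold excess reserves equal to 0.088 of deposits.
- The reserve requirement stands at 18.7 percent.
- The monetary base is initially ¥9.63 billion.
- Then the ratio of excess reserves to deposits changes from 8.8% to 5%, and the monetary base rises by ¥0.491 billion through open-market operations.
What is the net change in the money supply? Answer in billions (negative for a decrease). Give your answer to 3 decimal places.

Before: m₁ = (1 + 0.15) / (0.187 + 0.088 + 0.15) ≈ 2.705882, MB₁ = 9.63, so M₁ = 2.705882 × 9.63 ≈ 26.0576 billion.
After: m₂ = (1 + 0.15) / (0.187 + 0.05 + 0.15) ≈ 2.971576, MB₂ = 9.63 + 0.491 = 10.121, so M₂ = 2.971576 × 10.121 ≈ 30.0753 billion.
ΔM = M₂ − M₁ = 30.0753 − 26.0576 = 4.0177 billion.

¥4.018 billion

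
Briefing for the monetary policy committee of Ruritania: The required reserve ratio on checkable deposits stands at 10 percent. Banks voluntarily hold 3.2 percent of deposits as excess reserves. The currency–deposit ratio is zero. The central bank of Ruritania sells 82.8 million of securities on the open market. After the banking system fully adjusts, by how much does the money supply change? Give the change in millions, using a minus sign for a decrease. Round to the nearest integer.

-627 million

The money multiplier is m = 1 / (rr + e) = 1 / (0.1 + 0.032) ≈ 7.5758.
The sale removes 82.8 million of base, so ΔM = m × ΔMB = 7.5758 × (−82.8) ≈ -627.2762 million.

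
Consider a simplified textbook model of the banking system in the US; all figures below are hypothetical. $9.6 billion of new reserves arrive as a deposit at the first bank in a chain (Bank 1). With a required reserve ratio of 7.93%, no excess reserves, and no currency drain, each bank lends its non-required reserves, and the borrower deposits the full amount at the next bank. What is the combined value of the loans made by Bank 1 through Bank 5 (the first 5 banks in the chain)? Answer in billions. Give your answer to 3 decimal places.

$37.719 billion

Bank i lends (1 − rr)^i of the original deposit: Bank 1 lends 9.6·0.9207 ≈ 8.8387, Bank 2 lends 9.6·0.9207² ≈ 8.1378, and so on.
Summing a geometric series: total = 9.6·[0.9207·(1 − 0.9207^5) / (1 − 0.9207)] ≈ 37.7186 billion.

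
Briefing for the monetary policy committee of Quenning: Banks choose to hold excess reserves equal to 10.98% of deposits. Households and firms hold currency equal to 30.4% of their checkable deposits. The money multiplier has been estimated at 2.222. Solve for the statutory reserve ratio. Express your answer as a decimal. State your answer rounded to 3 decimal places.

0.173

Using m = 2.222. Since m = (1 + c)/(c + rr + e), the denominator satisfies c + rr + e = (1 + c)/m = (1 + 0.304) / 2.222 ≈ 0.586859.
With c = 0.304 and e = 0.1098, the statutory reserve ratio is 0.586859 − 0.304 − 0.1098 = 0.173059.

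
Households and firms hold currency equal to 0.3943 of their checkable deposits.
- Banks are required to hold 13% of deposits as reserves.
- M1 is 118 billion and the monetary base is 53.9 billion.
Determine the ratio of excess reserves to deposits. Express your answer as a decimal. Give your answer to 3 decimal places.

Using m = M/MB = 118/53.9 ≈ 2.189239. Since m = (1 + c)/(c + rr + e), the denominator satisfies c + rr + e = (1 + c)/m = (1 + 0.3943) / 2.189239 ≈ 0.636888.
With c = 0.3943 and rr = 0.13, the ratio of excess reserves to deposits is 0.636888 − 0.3943 − 0.13 = 0.112588.

0.113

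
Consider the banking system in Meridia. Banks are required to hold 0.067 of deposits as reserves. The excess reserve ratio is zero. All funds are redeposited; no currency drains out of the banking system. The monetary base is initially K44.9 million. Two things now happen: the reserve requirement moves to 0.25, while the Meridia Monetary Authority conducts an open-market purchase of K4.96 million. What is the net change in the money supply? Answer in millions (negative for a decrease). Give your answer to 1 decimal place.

-470.7 million

Before: m₁ = 1 / (0.067) ≈ 14.9254, MB₁ = 44.9, so M₁ = 14.9254 × 44.9 ≈ 670.1505 million.
After: m₂ = 1 / (0.25) = 4, MB₂ = 44.9 + 4.96 = 49.86, so M₂ = 4 × 49.86 = 199.44 million.
ΔM = M₂ − M₁ = 199.44 − 670.1505 = -470.7105 million.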